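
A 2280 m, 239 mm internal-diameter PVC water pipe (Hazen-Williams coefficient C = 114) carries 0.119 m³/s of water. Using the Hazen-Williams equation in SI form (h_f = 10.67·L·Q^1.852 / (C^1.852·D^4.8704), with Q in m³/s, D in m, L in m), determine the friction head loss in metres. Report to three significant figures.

h_f = 10.67·2280·0.119^1.852 / (114^1.852·0.239^4.8704) = 78.00 m

h_f ≈ 78.0 m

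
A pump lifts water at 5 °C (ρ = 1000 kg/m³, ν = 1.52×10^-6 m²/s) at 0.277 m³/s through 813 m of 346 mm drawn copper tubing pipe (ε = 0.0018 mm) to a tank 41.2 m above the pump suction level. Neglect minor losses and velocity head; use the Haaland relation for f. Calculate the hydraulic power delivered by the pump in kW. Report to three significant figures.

P_hyd ≈ 147 kW

V = 4Q/(πD²) = 2.946 m/s; Re = 6.71×10^5; ε/D = 5.20×10^-6; f = 0.01247
h_f = f(L/D)V²/2g = 12.97 m
Total head H = z + h_f = 41.2 + 12.97 = 54.17 m
P_hyd = ρgQH = 1000·9.81·0.277·54.17 = 147.2 kW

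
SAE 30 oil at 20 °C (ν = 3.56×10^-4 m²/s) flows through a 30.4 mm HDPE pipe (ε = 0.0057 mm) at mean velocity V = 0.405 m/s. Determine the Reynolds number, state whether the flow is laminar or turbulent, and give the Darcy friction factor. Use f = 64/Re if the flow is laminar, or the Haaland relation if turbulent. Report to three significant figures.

Re ≈ 34.6; laminar; f = 64/Re ≈ 1.85

Re = VD/ν = 0.4050·0.0304/3.56×10^-4 = 34.6
Re < 2300 → laminar → f = 64/Re = 1.851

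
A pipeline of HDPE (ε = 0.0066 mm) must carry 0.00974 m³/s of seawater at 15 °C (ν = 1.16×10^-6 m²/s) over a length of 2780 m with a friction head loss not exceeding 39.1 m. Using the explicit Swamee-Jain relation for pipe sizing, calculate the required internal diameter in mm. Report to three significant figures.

Swamee-Jain (Type III): D = 0.66·[ε^1.25·(LQ²/(gh_f))^4.75 + ν·Q^9.4·(L/(gh_f))^5.2]^0.04
LQ²/(gh_f) = 6.876×10^-4; L/(gh_f) = 7.248
Term 1 = ε^1.25·(…)^4.75 = 3.17×10^-22; Term 2 = ν·Q^9.4·(…)^5.2 = 4.27×10^-21
D = 0.66·(3.17×10^-22 + 4.27×10^-21)^0.04 = 0.1014 m = 101 mm
Check: V = 1.21 m/s, Re = 1.05×10^5, f = 0.01807, h_f = 36.7 m ≈ 39.1 m ✓

D ≈ 101 mm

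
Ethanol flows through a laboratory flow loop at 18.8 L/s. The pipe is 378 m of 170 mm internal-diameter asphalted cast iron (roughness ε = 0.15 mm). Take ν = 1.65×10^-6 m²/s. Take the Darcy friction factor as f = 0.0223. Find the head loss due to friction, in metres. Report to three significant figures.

V = 4Q/(πD²) = 4·0.0188/(π·0.170²) = 0.8283 m/s
h_f = f(L/D)V²/(2g) = 0.02230·(378/0.170)·0.8283²/(2·9.81) = 1.734 m

h_f ≈ 1.73 m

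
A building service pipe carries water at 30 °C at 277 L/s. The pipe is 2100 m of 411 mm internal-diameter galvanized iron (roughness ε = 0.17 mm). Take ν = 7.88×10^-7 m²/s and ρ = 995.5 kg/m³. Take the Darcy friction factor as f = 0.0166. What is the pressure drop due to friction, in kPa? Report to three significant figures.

Δp ≈ 184 kPa

V = 4Q/(πD²) = 4·0.277/(π·0.411²) = 2.088 m/s
h_f = f(L/D)V²/(2g) = 0.01660·(2100/0.411)·2.088²/(2·9.81) = 18.85 m
Δp = ρg·h_f = 995.5·9.81·18.85 = 184.0 kPa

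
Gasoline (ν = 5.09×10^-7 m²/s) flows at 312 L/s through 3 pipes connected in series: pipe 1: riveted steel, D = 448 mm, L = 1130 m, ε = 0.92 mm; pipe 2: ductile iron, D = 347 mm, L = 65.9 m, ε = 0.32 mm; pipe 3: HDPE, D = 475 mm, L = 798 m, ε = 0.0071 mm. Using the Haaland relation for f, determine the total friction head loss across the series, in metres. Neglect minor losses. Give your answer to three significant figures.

Pipe 1: V = 1.979 m/s, Re = 1.74×10^6, ε/D = 0.00205, f = 0.02373, h_1 = f(L/D)V²/2g = 11.95 m
Pipe 2: V = 3.299 m/s, Re = 2.25×10^6, ε/D = 9.22×10^-4, f = 0.01942, h_2 = f(L/D)V²/2g = 2.046 m
Pipe 3: V = 1.761 m/s, Re = 1.64×10^6, ε/D = 1.49×10^-5, f = 0.01106, h_3 = f(L/D)V²/2g = 2.937 m
Series → Q common, losses add: H = Σh = 16.93 m

H ≈ 16.9 m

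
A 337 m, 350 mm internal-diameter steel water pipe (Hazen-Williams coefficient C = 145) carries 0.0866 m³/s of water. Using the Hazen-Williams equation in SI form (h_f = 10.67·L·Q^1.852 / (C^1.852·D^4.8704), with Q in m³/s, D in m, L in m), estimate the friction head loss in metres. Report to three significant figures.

h_f = 10.67·337·0.0866^1.852 / (145^1.852·0.350^4.8704) = 0.6394 m

h_f ≈ 0.639 m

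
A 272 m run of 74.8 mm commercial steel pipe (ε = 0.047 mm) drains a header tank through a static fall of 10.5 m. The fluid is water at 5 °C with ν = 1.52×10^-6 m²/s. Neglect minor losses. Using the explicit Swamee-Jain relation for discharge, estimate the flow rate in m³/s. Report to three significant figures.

Q ≈ 0.00715 m³/s

Swamee-Jain (Type II): Q = -0.965·√(gD⁵h_f/L)·ln[ε/(3.7D) + √(3.17ν²L/(gD³h_f))]
√(gD⁵h_f/L) = √(9.81·0.0748⁵·10.5/272) = 9.417×10^-4
ε/(3.7D) = 1.70×10^-4; √(3.17ν²L/(gD³h_f)) = 2.15×10^-4
Q = -0.965·9.417×10^-4·ln(3.848×10^-4) = 0.007145 m³/s
Check: V = 1.63 m/s, Re = 8.00×10^4, f = 0.02154, h_f = 10.6 m ≈ 10.5 m ✓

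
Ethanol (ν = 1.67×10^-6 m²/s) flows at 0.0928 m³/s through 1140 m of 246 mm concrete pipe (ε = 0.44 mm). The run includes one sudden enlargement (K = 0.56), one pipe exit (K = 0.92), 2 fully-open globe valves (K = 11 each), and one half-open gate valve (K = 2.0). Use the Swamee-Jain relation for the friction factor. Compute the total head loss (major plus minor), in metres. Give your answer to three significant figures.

V = 4Q/(πD²) = 1.952 m/s; V²/2g = 0.1943 m
Re = 2.88×10^5, ε/D = 0.00179 → f = 0.02357 (Swamee-Jain)
Major: h_f = f(L/D)·V²/2g = 0.02357·4634·0.1943 = 21.22 m
Minor: ΣK = 25.5; h_m = ΣK·V²/2g = 4.951 m
Total H_L = 21.22 + 4.951 = 26.17 m

H_L ≈ 26.2 m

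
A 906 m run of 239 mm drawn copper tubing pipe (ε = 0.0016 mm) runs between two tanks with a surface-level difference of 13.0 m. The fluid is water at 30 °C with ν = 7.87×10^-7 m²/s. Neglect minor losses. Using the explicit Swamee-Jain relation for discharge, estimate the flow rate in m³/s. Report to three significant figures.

Swamee-Jain (Type II): Q = -0.965·√(gD⁵h_f/L)·ln[ε/(3.7D) + √(3.17ν²L/(gD³h_f))]
√(gD⁵h_f/L) = √(9.81·0.239⁵·13.0/906) = 0.01048
ε/(3.7D) = 1.81×10^-6; √(3.17ν²L/(gD³h_f)) = 3.20×10^-5
Q = -0.965·0.01048·ln(3.377×10^-5) = 0.1041 m³/s
Check: V = 2.32 m/s, Re = 7.05×10^5, f = 0.01246, h_f = 13.0 m ≈ 13.0 m ✓

Q ≈ 0.104 m³/s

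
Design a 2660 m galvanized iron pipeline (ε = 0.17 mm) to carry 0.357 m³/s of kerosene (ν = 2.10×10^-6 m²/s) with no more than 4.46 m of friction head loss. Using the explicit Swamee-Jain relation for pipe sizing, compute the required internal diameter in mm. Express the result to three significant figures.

Swamee-Jain (Type III): D = 0.66·[ε^1.25·(LQ²/(gh_f))^4.75 + ν·Q^9.4·(L/(gh_f))^5.2]^0.04
LQ²/(gh_f) = 7.748; L/(gh_f) = 60.80
Term 1 = ε^1.25·(…)^4.75 = 0.325; Term 2 = ν·Q^9.4·(…)^5.2 = 0.247
D = 0.66·(0.325 + 0.247)^0.04 = 0.6454 m = 645 mm
Check: V = 1.09 m/s, Re = 3.35×10^5, f = 0.01662, h_f = 4.16 m ≈ 4.46 m ✓

D ≈ 645 mm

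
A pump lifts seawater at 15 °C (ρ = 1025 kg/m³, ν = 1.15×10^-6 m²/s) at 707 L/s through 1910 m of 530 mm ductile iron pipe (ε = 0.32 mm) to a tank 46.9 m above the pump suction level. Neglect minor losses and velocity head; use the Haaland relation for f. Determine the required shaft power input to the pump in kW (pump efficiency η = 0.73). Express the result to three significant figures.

P_shaft ≈ 782 kW

V = 4Q/(πD²) = 3.205 m/s; Re = 1.48×10^6; ε/D = 6.04×10^-4; f = 0.01773
h_f = f(L/D)V²/2g = 33.44 m
Total head H = z + h_f = 46.9 + 33.44 = 80.34 m
P_hyd = ρgQH = 1025·9.81·0.707·80.34 = 571.1 kW
P_shaft = P_hyd/η = 571.1/0.73 = 782.4 kW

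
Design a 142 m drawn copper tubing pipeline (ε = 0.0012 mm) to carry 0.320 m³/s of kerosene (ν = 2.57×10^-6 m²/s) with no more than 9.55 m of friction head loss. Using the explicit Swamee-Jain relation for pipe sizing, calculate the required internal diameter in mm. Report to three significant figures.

Swamee-Jain (Type III): D = 0.66·[ε^1.25·(LQ²/(gh_f))^4.75 + ν·Q^9.4·(L/(gh_f))^5.2]^0.04
LQ²/(gh_f) = 0.1552; L/(gh_f) = 1.516
Term 1 = ε^1.25·(…)^4.75 = 5.70×10^-12; Term 2 = ν·Q^9.4·(…)^5.2 = 4.98×10^-10
D = 0.66·(5.70×10^-12 + 4.98×10^-10)^0.04 = 0.2803 m = 280 mm
Check: V = 5.19 m/s, Re = 5.66×10^5, f = 0.01288, h_f = 8.94 m ≈ 9.55 m ✓

D ≈ 280 mm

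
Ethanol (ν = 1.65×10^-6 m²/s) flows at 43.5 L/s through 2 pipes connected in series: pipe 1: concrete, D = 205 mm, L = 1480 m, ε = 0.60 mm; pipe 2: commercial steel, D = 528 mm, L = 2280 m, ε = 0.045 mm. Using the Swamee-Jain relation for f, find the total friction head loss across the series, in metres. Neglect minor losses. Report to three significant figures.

Pipe 1: V = 1.318 m/s, Re = 1.64×10^5, ε/D = 0.00293, f = 0.02701, h_1 = f(L/D)V²/2g = 17.27 m
Pipe 2: V = 0.1987 m/s, Re = 6.36×10^4, ε/D = 8.52×10^-5, f = 0.02008, h_2 = f(L/D)V²/2g = 0.1744 m
Series → Q common, losses add: H = Σh = 17.44 m

H ≈ 17.4 m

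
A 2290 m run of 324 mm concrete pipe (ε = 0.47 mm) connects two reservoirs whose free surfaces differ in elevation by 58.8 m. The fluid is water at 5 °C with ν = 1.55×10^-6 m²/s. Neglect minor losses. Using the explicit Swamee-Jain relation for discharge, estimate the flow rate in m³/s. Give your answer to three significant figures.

Q ≈ 0.225 m³/s

Swamee-Jain (Type II): Q = -0.965·√(gD⁵h_f/L)·ln[ε/(3.7D) + √(3.17ν²L/(gD³h_f))]
√(gD⁵h_f/L) = √(9.81·0.324⁵·58.8/2290) = 0.02999
ε/(3.7D) = 3.92×10^-4; √(3.17ν²L/(gD³h_f)) = 2.98×10^-5
Q = -0.965·0.02999·ln(4.219×10^-4) = 0.2249 m³/s
Check: V = 2.73 m/s, Re = 5.70×10^5, f = 0.02206, h_f = 59.1 m ≈ 58.8 m ✓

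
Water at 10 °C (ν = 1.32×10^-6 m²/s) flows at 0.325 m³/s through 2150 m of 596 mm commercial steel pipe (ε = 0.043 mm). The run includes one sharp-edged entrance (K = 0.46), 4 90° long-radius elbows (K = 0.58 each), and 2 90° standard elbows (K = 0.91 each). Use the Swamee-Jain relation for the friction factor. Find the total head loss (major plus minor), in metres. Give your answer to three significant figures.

V = 4Q/(πD²) = 1.165 m/s; V²/2g = 0.06917 m
Re = 5.26×10^5, ε/D = 7.21×10^-5 → f = 0.01404 (Swamee-Jain)
Major: h_f = f(L/D)·V²/2g = 0.01404·3607·0.06917 = 3.503 m
Minor: ΣK = 4.60; h_m = ΣK·V²/2g = 0.3182 m
Total H_L = 3.503 + 0.3182 = 3.821 m

H_L ≈ 3.82 m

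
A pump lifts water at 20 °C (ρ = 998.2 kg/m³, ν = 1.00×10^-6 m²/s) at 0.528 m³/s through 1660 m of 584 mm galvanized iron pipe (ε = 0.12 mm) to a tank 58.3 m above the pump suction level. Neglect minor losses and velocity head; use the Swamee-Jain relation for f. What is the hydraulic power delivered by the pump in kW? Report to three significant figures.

P_hyd ≈ 344 kW

V = 4Q/(πD²) = 1.971 m/s; Re = 1.15×10^6; ε/D = 2.05×10^-4; f = 0.01472
h_f = f(L/D)V²/2g = 8.286 m
Total head H = z + h_f = 58.3 + 8.286 = 66.59 m
P_hyd = ρgQH = 998.2·9.81·0.528·66.59 = 344.3 kW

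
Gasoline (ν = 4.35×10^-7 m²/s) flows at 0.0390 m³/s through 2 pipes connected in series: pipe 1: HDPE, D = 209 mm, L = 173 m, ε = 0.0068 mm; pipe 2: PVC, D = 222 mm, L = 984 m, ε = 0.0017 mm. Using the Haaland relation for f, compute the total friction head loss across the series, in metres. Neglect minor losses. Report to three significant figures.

H ≈ 3.72 m

Pipe 1: V = 1.137 m/s, Re = 5.46×10^5, ε/D = 3.25×10^-5, f = 0.01328, h_1 = f(L/D)V²/2g = 0.7238 m
Pipe 2: V = 1.008 m/s, Re = 5.14×10^5, ε/D = 7.66×10^-6, f = 0.01309, h_2 = f(L/D)V²/2g = 3.001 m
Series → Q common, losses add: H = Σh = 3.725 m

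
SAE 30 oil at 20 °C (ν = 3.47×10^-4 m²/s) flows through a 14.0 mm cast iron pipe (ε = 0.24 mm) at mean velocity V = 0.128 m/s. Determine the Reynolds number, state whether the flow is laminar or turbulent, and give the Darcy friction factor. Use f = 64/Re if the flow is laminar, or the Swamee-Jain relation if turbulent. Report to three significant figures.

Re ≈ 5.16; laminar; f = 64/Re ≈ 12.4

Re = VD/ν = 0.1280·0.0140/3.47×10^-4 = 5.16
Re < 2300 → laminar → f = 64/Re = 12.39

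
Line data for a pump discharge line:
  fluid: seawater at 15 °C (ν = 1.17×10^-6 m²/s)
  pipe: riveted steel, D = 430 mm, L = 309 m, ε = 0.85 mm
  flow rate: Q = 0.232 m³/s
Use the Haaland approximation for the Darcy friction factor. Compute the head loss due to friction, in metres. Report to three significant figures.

V = 4Q/(πD²) = 4·0.232/(π·0.430²) = 1.598 m/s
Re = VD/ν = 1.598·0.430/1.17×10^-6 = 5.87×10^5 → turbulent
ε/D = 0.85/430 = 0.00198
Haaland: f = 0.02367
h_f = f(L/D)V²/(2g) = 0.02367·(309/0.430)·1.598²/(2·9.81) = 2.213 m

h_f ≈ 2.21 m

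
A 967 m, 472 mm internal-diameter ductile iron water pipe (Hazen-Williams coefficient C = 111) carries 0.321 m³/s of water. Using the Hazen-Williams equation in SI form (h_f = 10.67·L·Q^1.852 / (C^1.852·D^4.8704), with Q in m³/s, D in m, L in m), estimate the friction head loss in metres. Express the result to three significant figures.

h_f = 10.67·967·0.321^1.852 / (111^1.852·0.472^4.8704) = 7.938 m

h_f ≈ 7.94 m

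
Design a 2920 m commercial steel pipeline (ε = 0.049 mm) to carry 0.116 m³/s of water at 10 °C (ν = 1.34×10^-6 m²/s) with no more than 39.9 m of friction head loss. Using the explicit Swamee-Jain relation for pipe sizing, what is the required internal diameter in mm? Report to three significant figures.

Swamee-Jain (Type III): D = 0.66·[ε^1.25·(LQ²/(gh_f))^4.75 + ν·Q^9.4·(L/(gh_f))^5.2]^0.04
LQ²/(gh_f) = 0.1004; L/(gh_f) = 7.460
Term 1 = ε^1.25·(…)^4.75 = 7.42×10^-11; Term 2 = ν·Q^9.4·(…)^5.2 = 7.43×10^-11
D = 0.66·(7.42×10^-11 + 7.43×10^-11)^0.04 = 0.2669 m = 267 mm
Check: V = 2.07 m/s, Re = 4.13×10^5, f = 0.01563, h_f = 37.4 m ≈ 39.9 m ✓

D ≈ 267 mm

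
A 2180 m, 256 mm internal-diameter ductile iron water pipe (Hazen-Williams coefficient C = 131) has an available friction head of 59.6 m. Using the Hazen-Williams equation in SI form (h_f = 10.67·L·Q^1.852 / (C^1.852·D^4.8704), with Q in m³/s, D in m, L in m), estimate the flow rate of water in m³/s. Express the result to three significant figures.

Q ≈ 0.145 m³/s

Rearranging: Q = [h_f·C^1.852·D^4.8704 / (10.67·L)]^(1/1.852)
Q = [59.6·131^1.852·0.256^4.8704 / (10.67·2180)]^0.540 = 0.1452 m³/s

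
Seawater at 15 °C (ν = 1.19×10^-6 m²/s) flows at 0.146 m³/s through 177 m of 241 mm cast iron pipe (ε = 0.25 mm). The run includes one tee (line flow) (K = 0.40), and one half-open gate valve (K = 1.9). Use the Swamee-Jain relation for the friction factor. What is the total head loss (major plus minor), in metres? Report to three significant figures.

H_L ≈ 9.01 m

V = 4Q/(πD²) = 3.201 m/s; V²/2g = 0.5221 m
Re = 6.48×10^5, ε/D = 0.00104 → f = 0.02037 (Swamee-Jain)
Major: h_f = f(L/D)·V²/2g = 0.02037·734.4·0.5221 = 7.813 m
Minor: ΣK = 2.30; h_m = ΣK·V²/2g = 1.201 m
Total H_L = 7.813 + 1.201 = 9.014 m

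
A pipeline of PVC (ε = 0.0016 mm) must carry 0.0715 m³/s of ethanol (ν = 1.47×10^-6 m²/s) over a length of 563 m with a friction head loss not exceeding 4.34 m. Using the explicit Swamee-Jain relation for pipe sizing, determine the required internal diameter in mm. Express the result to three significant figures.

D ≈ 245 mm

Swamee-Jain (Type III): D = 0.66·[ε^1.25·(LQ²/(gh_f))^4.75 + ν·Q^9.4·(L/(gh_f))^5.2]^0.04
LQ²/(gh_f) = 0.06760; L/(gh_f) = 13.22
Term 1 = ε^1.25·(…)^4.75 = 1.58×10^-13; Term 2 = ν·Q^9.4·(…)^5.2 = 1.69×10^-11
D = 0.66·(1.58×10^-13 + 1.69×10^-11)^0.04 = 0.2448 m = 245 mm
Check: V = 1.52 m/s, Re = 2.53×10^5, f = 0.01491, h_f = 4.03 m ≈ 4.34 m ✓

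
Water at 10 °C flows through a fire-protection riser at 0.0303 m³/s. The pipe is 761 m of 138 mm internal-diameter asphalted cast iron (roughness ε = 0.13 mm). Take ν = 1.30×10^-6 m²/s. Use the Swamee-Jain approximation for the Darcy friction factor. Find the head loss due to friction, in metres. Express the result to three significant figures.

V = 4Q/(πD²) = 4·0.0303/(π·0.138²) = 2.026 m/s
Re = VD/ν = 2.026·0.138/1.30×10^-6 = 2.15×10^5 → turbulent
ε/D = 0.13/138 = 9.42×10^-4
Swamee-Jain: f = 0.02087
h_f = f(L/D)V²/(2g) = 0.02087·(761/0.138)·2.026²/(2·9.81) = 24.07 m

h_f ≈ 24.1 m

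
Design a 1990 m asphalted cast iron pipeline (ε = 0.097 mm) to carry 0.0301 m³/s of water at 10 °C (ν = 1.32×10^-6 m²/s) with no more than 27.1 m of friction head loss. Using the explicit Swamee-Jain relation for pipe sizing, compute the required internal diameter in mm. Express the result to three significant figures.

D ≈ 164 mm

Swamee-Jain (Type III): D = 0.66·[ε^1.25·(LQ²/(gh_f))^4.75 + ν·Q^9.4·(L/(gh_f))^5.2]^0.04
LQ²/(gh_f) = 0.006782; L/(gh_f) = 7.485
Term 1 = ε^1.25·(…)^4.75 = 4.81×10^-16; Term 2 = ν·Q^9.4·(…)^5.2 = 2.32×10^-16
D = 0.66·(4.81×10^-16 + 2.32×10^-16)^0.04 = 0.1636 m = 164 mm
Check: V = 1.43 m/s, Re = 1.78×10^5, f = 0.01961, h_f = 25.0 m ≈ 27.1 m ✓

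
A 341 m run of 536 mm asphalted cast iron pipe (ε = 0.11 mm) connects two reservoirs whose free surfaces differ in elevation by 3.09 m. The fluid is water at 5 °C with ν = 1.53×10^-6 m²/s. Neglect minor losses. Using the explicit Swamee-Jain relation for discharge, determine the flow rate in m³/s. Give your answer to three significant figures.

Swamee-Jain (Type II): Q = -0.965·√(gD⁵h_f/L)·ln[ε/(3.7D) + √(3.17ν²L/(gD³h_f))]
√(gD⁵h_f/L) = √(9.81·0.536⁵·3.09/341) = 0.06271
ε/(3.7D) = 5.55×10^-5; √(3.17ν²L/(gD³h_f)) = 2.33×10^-5
Q = -0.965·0.06271·ln(7.875×10^-5) = 0.5718 m³/s
Check: V = 2.53 m/s, Re = 8.88×10^5, f = 0.01493, h_f = 3.11 m ≈ 3.09 m ✓

Q ≈ 0.572 m³/s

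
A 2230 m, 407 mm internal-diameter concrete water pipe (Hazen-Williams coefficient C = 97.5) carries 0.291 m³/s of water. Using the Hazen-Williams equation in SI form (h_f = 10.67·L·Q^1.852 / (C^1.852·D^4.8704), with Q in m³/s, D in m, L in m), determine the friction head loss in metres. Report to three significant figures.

h_f ≈ 39.9 m

h_f = 10.67·2230·0.291^1.852 / (97.5^1.852·0.407^4.8704) = 39.94 m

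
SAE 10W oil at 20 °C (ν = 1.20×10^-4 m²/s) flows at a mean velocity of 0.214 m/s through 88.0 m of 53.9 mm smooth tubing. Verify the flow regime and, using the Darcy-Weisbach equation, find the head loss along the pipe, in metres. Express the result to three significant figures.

Re = VD/ν = 0.214·0.05390/1.20×10^-4 = 96.1 → laminar (Re < 2300)
f = 64/Re = 0.6658
h_f = f(L/D)V²/(2g) = 0.6658·(88.0/0.05390)·0.214²/(2·9.81) = 2.537 m

h_f ≈ 2.54 m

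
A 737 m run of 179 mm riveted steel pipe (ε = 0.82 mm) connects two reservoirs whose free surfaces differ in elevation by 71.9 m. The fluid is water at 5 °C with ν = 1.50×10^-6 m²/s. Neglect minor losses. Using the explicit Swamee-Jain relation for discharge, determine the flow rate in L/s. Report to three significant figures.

Swamee-Jain (Type II): Q = -0.965·√(gD⁵h_f/L)·ln[ε/(3.7D) + √(3.17ν²L/(gD³h_f))]
√(gD⁵h_f/L) = √(9.81·0.179⁵·71.9/737) = 0.01326
ε/(3.7D) = 0.00124; √(3.17ν²L/(gD³h_f)) = 3.60×10^-5
Q = -0.965·0.01326·ln(0.001274) = 0.08530 m³/s
Check: V = 3.39 m/s, Re = 4.05×10^5, f = 0.02994, h_f = 72.2 m ≈ 71.9 m ✓

Q ≈ 85.3 L/s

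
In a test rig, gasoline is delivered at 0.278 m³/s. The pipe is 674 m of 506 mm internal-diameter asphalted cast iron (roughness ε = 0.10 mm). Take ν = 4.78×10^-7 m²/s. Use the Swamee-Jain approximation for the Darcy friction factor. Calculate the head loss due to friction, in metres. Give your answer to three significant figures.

h_f ≈ 1.88 m

V = 4Q/(πD²) = 4·0.278/(π·0.506²) = 1.382 m/s
Re = VD/ν = 1.382·0.506/4.78×10^-7 = 1.46×10^6 → turbulent
ε/D = 0.10/506 = 1.98×10^-4
Swamee-Jain: f = 0.01447
h_f = f(L/D)V²/(2g) = 0.01447·(674/0.506)·1.382²/(2·9.81) = 1.877 m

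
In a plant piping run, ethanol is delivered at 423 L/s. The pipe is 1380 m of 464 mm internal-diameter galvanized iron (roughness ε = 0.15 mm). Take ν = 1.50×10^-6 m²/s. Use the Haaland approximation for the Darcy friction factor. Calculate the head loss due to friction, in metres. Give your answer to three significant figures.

h_f ≈ 15.2 m

V = 4Q/(πD²) = 4·0.423/(π·0.464²) = 2.502 m/s
Re = VD/ν = 2.502·0.464/1.50×10^-6 = 7.74×10^5 → turbulent
ε/D = 0.15/464 = 3.23×10^-4
Haaland: f = 0.01597
h_f = f(L/D)V²/(2g) = 0.01597·(1380/0.464)·2.502²/(2·9.81) = 15.15 m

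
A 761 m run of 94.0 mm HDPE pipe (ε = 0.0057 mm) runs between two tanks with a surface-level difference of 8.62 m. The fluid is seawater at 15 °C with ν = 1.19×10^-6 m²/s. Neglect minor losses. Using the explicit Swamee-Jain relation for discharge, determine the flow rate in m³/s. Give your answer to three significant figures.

Swamee-Jain (Type II): Q = -0.965·√(gD⁵h_f/L)·ln[ε/(3.7D) + √(3.17ν²L/(gD³h_f))]
√(gD⁵h_f/L) = √(9.81·0.0940⁵·8.62/761) = 9.031×10^-4
ε/(3.7D) = 1.64×10^-5; √(3.17ν²L/(gD³h_f)) = 2.21×10^-4
Q = -0.965·9.031×10^-4·ln(2.369×10^-4) = 0.007275 m³/s
Check: V = 1.05 m/s, Re = 8.28×10^4, f = 0.01892, h_f = 8.58 m ≈ 8.62 m ✓

Q ≈ 0.00727 m³/s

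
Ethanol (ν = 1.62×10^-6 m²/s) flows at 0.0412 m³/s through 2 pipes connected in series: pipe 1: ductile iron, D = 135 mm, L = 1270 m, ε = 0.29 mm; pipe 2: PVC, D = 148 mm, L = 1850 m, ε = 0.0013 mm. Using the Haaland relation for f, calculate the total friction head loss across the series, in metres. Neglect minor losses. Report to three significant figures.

Pipe 1: V = 2.878 m/s, Re = 2.40×10^5, ε/D = 0.00215, f = 0.02455, h_1 = f(L/D)V²/2g = 97.51 m
Pipe 2: V = 2.395 m/s, Re = 2.19×10^5, ε/D = 8.78×10^-6, f = 0.01529, h_2 = f(L/D)V²/2g = 55.86 m
Series → Q common, losses add: H = Σh = 153.4 m

H ≈ 153 m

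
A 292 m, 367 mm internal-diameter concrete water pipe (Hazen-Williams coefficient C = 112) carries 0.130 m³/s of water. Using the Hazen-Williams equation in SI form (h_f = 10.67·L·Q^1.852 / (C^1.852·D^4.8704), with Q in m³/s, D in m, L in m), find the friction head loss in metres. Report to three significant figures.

h_f ≈ 1.51 m

h_f = 10.67·292·0.130^1.852 / (112^1.852·0.367^4.8704) = 1.505 m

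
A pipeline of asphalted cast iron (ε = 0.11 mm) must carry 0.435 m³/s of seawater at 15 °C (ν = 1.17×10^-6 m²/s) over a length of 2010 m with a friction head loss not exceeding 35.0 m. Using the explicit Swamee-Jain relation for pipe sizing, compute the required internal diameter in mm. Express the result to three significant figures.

Swamee-Jain (Type III): D = 0.66·[ε^1.25·(LQ²/(gh_f))^4.75 + ν·Q^9.4·(L/(gh_f))^5.2]^0.04
LQ²/(gh_f) = 1.108; L/(gh_f) = 5.854
Term 1 = ε^1.25·(…)^4.75 = 1.83×10^-5; Term 2 = ν·Q^9.4·(…)^5.2 = 4.58×10^-6
D = 0.66·(1.83×10^-5 + 4.58×10^-6)^0.04 = 0.4305 m = 430 mm
Check: V = 2.99 m/s, Re = 1.10×10^6, f = 0.01528, h_f = 32.5 m ≈ 35.0 m ✓

D ≈ 430 mm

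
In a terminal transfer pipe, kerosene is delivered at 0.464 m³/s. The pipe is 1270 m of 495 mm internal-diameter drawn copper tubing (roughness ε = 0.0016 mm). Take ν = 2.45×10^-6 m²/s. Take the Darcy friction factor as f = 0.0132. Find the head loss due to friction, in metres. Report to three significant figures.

h_f ≈ 10.0 m

V = 4Q/(πD²) = 4·0.464/(π·0.495²) = 2.411 m/s
h_f = f(L/D)V²/(2g) = 0.01320·(1270/0.495)·2.411²/(2·9.81) = 10.03 m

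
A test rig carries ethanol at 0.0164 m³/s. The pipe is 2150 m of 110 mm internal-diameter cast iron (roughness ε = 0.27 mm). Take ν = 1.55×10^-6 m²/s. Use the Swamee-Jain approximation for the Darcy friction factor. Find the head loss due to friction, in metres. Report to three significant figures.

V = 4Q/(πD²) = 4·0.0164/(π·0.110²) = 1.726 m/s
Re = VD/ν = 1.726·0.110/1.55×10^-6 = 1.22×10^5 → turbulent
ε/D = 0.27/110 = 0.00245
Swamee-Jain: f = 0.02620
h_f = f(L/D)V²/(2g) = 0.02620·(2150/0.110)·1.726²/(2·9.81) = 77.73 m

h_f ≈ 77.7 m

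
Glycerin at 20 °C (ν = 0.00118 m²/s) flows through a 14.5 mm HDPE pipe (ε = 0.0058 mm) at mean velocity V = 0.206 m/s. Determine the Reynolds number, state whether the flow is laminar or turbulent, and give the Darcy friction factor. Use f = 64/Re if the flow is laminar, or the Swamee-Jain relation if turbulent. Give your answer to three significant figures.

Re ≈ 2.53; laminar; f = 64/Re ≈ 25.3

Re = VD/ν = 0.2060·0.0145/0.00118 = 2.53
Re < 2300 → laminar → f = 64/Re = 25.28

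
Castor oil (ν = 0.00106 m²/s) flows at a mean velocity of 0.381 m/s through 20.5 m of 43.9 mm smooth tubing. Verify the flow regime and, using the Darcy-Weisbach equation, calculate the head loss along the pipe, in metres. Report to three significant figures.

Re = VD/ν = 0.381·0.04390/0.00106 = 15.8 → laminar (Re < 2300)
f = 64/Re = 4.056
h_f = f(L/D)V²/(2g) = 4.056·(20.5/0.04390)·0.381²/(2·9.81) = 14.01 m

h_f ≈ 14.0 m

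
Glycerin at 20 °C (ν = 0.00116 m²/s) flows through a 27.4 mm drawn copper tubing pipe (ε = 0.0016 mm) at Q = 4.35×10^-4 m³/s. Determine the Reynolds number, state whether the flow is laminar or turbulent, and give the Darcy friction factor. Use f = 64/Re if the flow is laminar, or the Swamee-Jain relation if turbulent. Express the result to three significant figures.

Re ≈ 17.4; laminar; f = 64/Re ≈ 3.67

V = 4Q/(πD²) = 0.7377 m/s
Re = VD/ν = 0.7377·0.0274/0.00116 = 17.4
Re < 2300 → laminar → f = 64/Re = 3.673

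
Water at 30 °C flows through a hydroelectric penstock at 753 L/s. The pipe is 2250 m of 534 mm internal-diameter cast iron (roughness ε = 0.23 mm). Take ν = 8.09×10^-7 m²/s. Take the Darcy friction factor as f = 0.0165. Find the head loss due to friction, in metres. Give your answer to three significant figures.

h_f ≈ 40.1 m

V = 4Q/(πD²) = 4·0.753/(π·0.534²) = 3.362 m/s
h_f = f(L/D)V²/(2g) = 0.01650·(2250/0.534)·3.362²/(2·9.81) = 40.06 m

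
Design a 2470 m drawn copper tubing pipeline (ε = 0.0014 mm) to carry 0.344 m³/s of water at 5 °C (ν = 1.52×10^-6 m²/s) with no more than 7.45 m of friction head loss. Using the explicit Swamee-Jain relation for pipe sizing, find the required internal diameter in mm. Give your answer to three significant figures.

D ≈ 538 mm

Swamee-Jain (Type III): D = 0.66·[ε^1.25·(LQ²/(gh_f))^4.75 + ν·Q^9.4·(L/(gh_f))^5.2]^0.04
LQ²/(gh_f) = 3.999; L/(gh_f) = 33.80
Term 1 = ε^1.25·(…)^4.75 = 3.48×10^-5; Term 2 = ν·Q^9.4·(…)^5.2 = 0.00597
D = 0.66·(3.48×10^-5 + 0.00597)^0.04 = 0.5379 m = 538 mm
Check: V = 1.51 m/s, Re = 5.36×10^5, f = 0.01297, h_f = 6.96 m ≈ 7.45 m ✓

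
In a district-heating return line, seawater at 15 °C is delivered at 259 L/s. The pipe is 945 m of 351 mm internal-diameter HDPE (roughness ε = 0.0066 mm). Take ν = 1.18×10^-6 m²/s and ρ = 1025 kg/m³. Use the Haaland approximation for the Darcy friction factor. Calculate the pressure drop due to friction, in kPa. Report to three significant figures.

Δp ≈ 122 kPa

V = 4Q/(πD²) = 4·0.259/(π·0.351²) = 2.677 m/s
Re = VD/ν = 2.677·0.351/1.18×10^-6 = 7.96×10^5 → turbulent
ε/D = 0.0066/351 = 1.88×10^-5
Haaland: f = 0.01234
h_f = f(L/D)V²/(2g) = 0.01234·(945/0.351)·2.677²/(2·9.81) = 12.14 m
Δp = ρg·h_f = 1025·9.81·12.14 = 122.0 kPa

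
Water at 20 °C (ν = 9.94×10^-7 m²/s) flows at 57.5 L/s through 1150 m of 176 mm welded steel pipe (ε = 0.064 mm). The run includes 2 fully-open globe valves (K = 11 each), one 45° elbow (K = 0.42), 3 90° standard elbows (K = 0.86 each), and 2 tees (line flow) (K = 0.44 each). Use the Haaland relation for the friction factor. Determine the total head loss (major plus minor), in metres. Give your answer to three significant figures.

H_L ≈ 38.7 m

V = 4Q/(πD²) = 2.363 m/s; V²/2g = 0.2847 m
Re = 4.18×10^5, ε/D = 3.64×10^-4 → f = 0.01682 (Haaland)
Major: h_f = f(L/D)·V²/2g = 0.01682·6534·0.2847 = 31.30 m
Minor: ΣK = 25.9; h_m = ΣK·V²/2g = 7.368 m
Total H_L = 31.30 + 7.368 = 38.67 m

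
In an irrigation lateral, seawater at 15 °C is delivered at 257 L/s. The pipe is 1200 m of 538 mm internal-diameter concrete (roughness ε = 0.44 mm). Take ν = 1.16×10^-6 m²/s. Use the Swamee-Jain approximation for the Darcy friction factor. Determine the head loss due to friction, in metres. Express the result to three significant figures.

h_f ≈ 2.83 m

V = 4Q/(πD²) = 4·0.257/(π·0.538²) = 1.131 m/s
Re = VD/ν = 1.131·0.538/1.16×10^-6 = 5.24×10^5 → turbulent
ε/D = 0.44/538 = 8.18×10^-4
Swamee-Jain: f = 0.01949
h_f = f(L/D)V²/(2g) = 0.01949·(1200/0.538)·1.131²/(2·9.81) = 2.831 m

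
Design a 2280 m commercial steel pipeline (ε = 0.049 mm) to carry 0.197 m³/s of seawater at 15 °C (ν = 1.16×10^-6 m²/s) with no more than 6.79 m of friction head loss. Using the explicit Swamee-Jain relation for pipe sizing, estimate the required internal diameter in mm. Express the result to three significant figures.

Swamee-Jain (Type III): D = 0.66·[ε^1.25·(LQ²/(gh_f))^4.75 + ν·Q^9.4·(L/(gh_f))^5.2]^0.04
LQ²/(gh_f) = 1.328; L/(gh_f) = 34.23
Term 1 = ε^1.25·(…)^4.75 = 1.58×10^-5; Term 2 = ν·Q^9.4·(…)^5.2 = 2.58×10^-5
D = 0.66·(1.58×10^-5 + 2.58×10^-5)^0.04 = 0.4409 m = 441 mm
Check: V = 1.29 m/s, Re = 4.90×10^5, f = 0.01463, h_f = 6.42 m ≈ 6.79 m ✓

D ≈ 441 mm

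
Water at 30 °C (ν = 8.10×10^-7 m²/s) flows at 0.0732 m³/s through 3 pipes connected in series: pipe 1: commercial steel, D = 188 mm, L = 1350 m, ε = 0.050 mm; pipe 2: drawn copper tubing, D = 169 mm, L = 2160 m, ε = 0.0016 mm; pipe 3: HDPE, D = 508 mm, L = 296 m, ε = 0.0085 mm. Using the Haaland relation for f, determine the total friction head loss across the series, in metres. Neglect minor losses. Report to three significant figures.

H ≈ 127 m

Pipe 1: V = 2.637 m/s, Re = 6.12×10^5, ε/D = 2.66×10^-4, f = 0.01567, h_1 = f(L/D)V²/2g = 39.87 m
Pipe 2: V = 3.263 m/s, Re = 6.81×10^5, ε/D = 9.47×10^-6, f = 0.01250, h_2 = f(L/D)V²/2g = 86.73 m
Pipe 3: V = 0.3612 m/s, Re = 2.27×10^5, ε/D = 1.67×10^-5, f = 0.01524, h_3 = f(L/D)V²/2g = 0.05904 m
Series → Q common, losses add: H = Σh = 126.7 m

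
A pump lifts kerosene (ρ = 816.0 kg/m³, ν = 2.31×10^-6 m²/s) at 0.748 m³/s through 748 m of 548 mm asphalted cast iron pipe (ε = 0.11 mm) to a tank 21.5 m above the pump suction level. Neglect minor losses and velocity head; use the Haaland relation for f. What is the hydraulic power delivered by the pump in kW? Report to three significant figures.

P_hyd ≈ 191 kW

V = 4Q/(πD²) = 3.171 m/s; Re = 7.52×10^5; ε/D = 2.01×10^-4; f = 0.01485
h_f = f(L/D)V²/2g = 10.39 m
Total head H = z + h_f = 21.5 + 10.39 = 31.89 m
P_hyd = ρgQH = 816.0·9.81·0.748·31.89 = 190.9 kW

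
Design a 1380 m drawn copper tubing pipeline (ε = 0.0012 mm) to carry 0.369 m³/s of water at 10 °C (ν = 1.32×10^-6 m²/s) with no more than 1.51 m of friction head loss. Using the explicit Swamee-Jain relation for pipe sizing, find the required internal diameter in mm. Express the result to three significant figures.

D ≈ 678 mm

Swamee-Jain (Type III): D = 0.66·[ε^1.25·(LQ²/(gh_f))^4.75 + ν·Q^9.4·(L/(gh_f))^5.2]^0.04
LQ²/(gh_f) = 12.68; L/(gh_f) = 93.16
Term 1 = ε^1.25·(…)^4.75 = 0.00691; Term 2 = ν·Q^9.4·(…)^5.2 = 1.95
D = 0.66·(0.00691 + 1.95)^0.04 = 0.6780 m = 678 mm
Check: V = 1.02 m/s, Re = 5.25×10^5, f = 0.01301, h_f = 1.41 m ≈ 1.51 m ✓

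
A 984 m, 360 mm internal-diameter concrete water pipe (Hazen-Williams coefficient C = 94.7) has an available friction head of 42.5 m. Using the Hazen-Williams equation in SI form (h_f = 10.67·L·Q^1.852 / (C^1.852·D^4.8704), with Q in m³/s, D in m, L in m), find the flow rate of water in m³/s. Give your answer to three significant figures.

Q ≈ 0.329 m³/s

Rearranging: Q = [h_f·C^1.852·D^4.8704 / (10.67·L)]^(1/1.852)
Q = [42.5·94.7^1.852·0.360^4.8704 / (10.67·984)]^0.540 = 0.3292 m³/s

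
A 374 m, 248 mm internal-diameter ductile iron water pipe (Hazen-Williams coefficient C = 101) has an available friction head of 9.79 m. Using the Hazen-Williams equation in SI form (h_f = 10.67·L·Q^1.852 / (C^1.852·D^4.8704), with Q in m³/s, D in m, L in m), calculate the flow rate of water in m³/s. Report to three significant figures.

Q ≈ 0.101 m³/s

Rearranging: Q = [h_f·C^1.852·D^4.8704 / (10.67·L)]^(1/1.852)
Q = [9.79·101^1.852·0.248^4.8704 / (10.67·374)]^0.540 = 0.1006 m³/s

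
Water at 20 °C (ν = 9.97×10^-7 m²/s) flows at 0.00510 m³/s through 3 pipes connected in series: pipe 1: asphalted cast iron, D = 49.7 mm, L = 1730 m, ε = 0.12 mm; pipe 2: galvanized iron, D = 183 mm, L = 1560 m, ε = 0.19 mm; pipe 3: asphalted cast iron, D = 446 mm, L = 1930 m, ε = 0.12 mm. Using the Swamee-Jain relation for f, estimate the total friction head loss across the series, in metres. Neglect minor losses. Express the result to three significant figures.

Pipe 1: V = 2.629 m/s, Re = 1.31×10^5, ε/D = 0.00241, f = 0.02602, h_1 = f(L/D)V²/2g = 319.0 m
Pipe 2: V = 0.1939 m/s, Re = 3.56×10^4, ε/D = 0.00104, f = 0.02551, h_2 = f(L/D)V²/2g = 0.4167 m
Pipe 3: V = 0.03264 m/s, Re = 1.46×10^4, ε/D = 2.69×10^-4, f = 0.02855, h_3 = f(L/D)V²/2g = 0.006710 m
Series → Q common, losses add: H = Σh = 319.4 m

H ≈ 319 m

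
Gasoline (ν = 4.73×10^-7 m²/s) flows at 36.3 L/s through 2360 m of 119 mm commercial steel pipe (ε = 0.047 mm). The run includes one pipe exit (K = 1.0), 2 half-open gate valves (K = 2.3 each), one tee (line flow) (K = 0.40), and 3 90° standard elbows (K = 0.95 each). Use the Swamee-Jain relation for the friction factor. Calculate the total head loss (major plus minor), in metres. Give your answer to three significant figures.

V = 4Q/(πD²) = 3.264 m/s; V²/2g = 0.5429 m
Re = 8.21×10^5, ε/D = 3.95×10^-4 → f = 0.01667 (Swamee-Jain)
Major: h_f = f(L/D)·V²/2g = 0.01667·19832·0.5429 = 179.5 m
Minor: ΣK = 8.85; h_m = ΣK·V²/2g = 4.805 m
Total H_L = 179.5 + 4.805 = 184.3 m

H_L ≈ 184 m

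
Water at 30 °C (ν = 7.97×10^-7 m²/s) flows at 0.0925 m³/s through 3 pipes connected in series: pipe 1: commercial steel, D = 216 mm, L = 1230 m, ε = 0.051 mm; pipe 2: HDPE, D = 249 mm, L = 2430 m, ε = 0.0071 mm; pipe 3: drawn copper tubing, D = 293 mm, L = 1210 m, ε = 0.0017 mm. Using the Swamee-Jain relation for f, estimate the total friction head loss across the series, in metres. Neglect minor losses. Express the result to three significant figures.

H ≈ 57.5 m

Pipe 1: V = 2.524 m/s, Re = 6.84×10^5, ε/D = 2.36×10^-4, f = 0.01549, h_1 = f(L/D)V²/2g = 28.64 m
Pipe 2: V = 1.900 m/s, Re = 5.93×10^5, ε/D = 2.85×10^-5, f = 0.01319, h_2 = f(L/D)V²/2g = 23.67 m
Pipe 3: V = 1.372 m/s, Re = 5.04×10^5, ε/D = 5.80×10^-6, f = 0.01316, h_3 = f(L/D)V²/2g = 5.215 m
Series → Q common, losses add: H = Σh = 57.52 m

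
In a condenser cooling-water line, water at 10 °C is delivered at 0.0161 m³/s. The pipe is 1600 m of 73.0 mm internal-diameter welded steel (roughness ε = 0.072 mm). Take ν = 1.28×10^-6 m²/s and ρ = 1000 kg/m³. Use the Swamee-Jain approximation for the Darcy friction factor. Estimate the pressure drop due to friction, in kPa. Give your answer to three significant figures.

V = 4Q/(πD²) = 4·0.0161/(π·0.0730²) = 3.847 m/s
Re = VD/ν = 3.847·0.0730/1.28×10^-6 = 2.19×10^5 → turbulent
ε/D = 0.072/73.0 = 9.86×10^-4
Swamee-Jain: f = 0.02102
h_f = f(L/D)V²/(2g) = 0.02102·(1600/0.0730)·3.847²/(2·9.81) = 347.5 m
Δp = ρg·h_f = 1000·9.81·347.5 = 3409 kPa

Δp ≈ 3410 kPa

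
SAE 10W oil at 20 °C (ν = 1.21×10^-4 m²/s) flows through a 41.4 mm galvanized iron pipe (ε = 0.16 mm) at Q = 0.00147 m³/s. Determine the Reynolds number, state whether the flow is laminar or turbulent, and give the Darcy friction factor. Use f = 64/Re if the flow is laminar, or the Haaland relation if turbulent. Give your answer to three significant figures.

V = 4Q/(πD²) = 1.092 m/s
Re = VD/ν = 1.092·0.0414/1.21×10^-4 = 374
Re < 2300 → laminar → f = 64/Re = 0.1713

Re ≈ 374; laminar; f = 64/Re ≈ 0.171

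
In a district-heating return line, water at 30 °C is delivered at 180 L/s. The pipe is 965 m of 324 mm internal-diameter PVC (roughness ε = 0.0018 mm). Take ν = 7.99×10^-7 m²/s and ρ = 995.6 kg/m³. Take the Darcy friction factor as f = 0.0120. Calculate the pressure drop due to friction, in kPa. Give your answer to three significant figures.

Δp ≈ 84.8 kPa

V = 4Q/(πD²) = 4·0.180/(π·0.324²) = 2.183 m/s
h_f = f(L/D)V²/(2g) = 0.01200·(965/0.324)·2.183²/(2·9.81) = 8.683 m
Δp = ρg·h_f = 995.6·9.81·8.683 = 84.80 kPa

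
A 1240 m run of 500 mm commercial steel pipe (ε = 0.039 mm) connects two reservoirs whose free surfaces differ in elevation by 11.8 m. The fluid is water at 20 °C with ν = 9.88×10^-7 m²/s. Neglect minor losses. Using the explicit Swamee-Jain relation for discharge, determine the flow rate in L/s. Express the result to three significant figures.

Swamee-Jain (Type II): Q = -0.965·√(gD⁵h_f/L)·ln[ε/(3.7D) + √(3.17ν²L/(gD³h_f))]
√(gD⁵h_f/L) = √(9.81·0.500⁵·11.8/1240) = 0.05401
ε/(3.7D) = 2.11×10^-5; √(3.17ν²L/(gD³h_f)) = 1.63×10^-5
Q = -0.965·0.05401·ln(3.737×10^-5) = 0.5314 m³/s
Check: V = 2.71 m/s, Re = 1.37×10^6, f = 0.01282, h_f = 11.9 m ≈ 11.8 m ✓

Q ≈ 531 L/s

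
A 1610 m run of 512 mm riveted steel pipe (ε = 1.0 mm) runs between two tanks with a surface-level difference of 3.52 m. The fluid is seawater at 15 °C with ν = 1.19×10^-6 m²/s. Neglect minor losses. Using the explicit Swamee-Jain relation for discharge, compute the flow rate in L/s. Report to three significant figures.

Q ≈ 198 L/s

Swamee-Jain (Type II): Q = -0.965·√(gD⁵h_f/L)·ln[ε/(3.7D) + √(3.17ν²L/(gD³h_f))]
√(gD⁵h_f/L) = √(9.81·0.512⁵·3.52/1610) = 0.02747
ε/(3.7D) = 5.28×10^-4; √(3.17ν²L/(gD³h_f)) = 3.95×10^-5
Q = -0.965·0.02747·ln(5.674×10^-4) = 0.1981 m³/s
Check: V = 0.962 m/s, Re = 4.14×10^5, f = 0.02385, h_f = 3.54 m ≈ 3.52 m ✓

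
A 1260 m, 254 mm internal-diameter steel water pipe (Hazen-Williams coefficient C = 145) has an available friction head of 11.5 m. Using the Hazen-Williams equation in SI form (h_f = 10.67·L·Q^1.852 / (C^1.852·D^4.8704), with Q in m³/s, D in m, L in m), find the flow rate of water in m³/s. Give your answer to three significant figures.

Q ≈ 0.0870 m³/s

Rearranging: Q = [h_f·C^1.852·D^4.8704 / (10.67·L)]^(1/1.852)
Q = [11.5·145^1.852·0.254^4.8704 / (10.67·1260)]^0.540 = 0.08704 m³/s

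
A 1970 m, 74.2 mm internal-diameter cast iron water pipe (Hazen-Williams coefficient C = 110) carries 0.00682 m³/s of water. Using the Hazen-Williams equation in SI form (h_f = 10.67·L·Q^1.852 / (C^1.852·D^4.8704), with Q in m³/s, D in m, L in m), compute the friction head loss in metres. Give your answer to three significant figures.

h_f ≈ 108 m

h_f = 10.67·1970·0.00682^1.852 / (110^1.852·0.0742^4.8704) = 107.6 m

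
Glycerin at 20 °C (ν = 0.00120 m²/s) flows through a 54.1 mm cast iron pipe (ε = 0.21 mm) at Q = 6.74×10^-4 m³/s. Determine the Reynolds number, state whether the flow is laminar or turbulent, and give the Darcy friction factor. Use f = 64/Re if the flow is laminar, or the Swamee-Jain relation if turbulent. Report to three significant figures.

Re ≈ 13.2; laminar; f = 64/Re ≈ 4.84

V = 4Q/(πD²) = 0.2932 m/s
Re = VD/ν = 0.2932·0.0541/0.00120 = 13.2
Re < 2300 → laminar → f = 64/Re = 4.842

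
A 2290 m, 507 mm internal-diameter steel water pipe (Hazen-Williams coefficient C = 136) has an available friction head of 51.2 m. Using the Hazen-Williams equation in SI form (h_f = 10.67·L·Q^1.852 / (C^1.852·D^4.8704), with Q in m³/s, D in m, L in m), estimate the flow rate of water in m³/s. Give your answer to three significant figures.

Q ≈ 0.815 m³/s

Rearranging: Q = [h_f·C^1.852·D^4.8704 / (10.67·L)]^(1/1.852)
Q = [51.2·136^1.852·0.507^4.8704 / (10.67·2290)]^0.540 = 0.8154 m³/s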